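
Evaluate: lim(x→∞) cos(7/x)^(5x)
This is an exponential indeterminate form.

For exponential indeterminate forms, take the natural log:
  Let L = lim(x→∞) cos(7/x)^(5x)
  Then ln(L) = lim(x→∞) [exponent × ln(base)]
  Evaluate using L'Hôpital or standard limits, then exponentiate.
  L = 1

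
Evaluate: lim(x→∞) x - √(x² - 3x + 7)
This is an ∞-∞ indeterminate form.

Combine fractions or rationalize to convert ∞-∞ to 0/0 form:
  lim(x→∞) x - √(x² - 3x + 7) = 3/2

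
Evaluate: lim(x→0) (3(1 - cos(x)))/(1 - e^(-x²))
This is a 0/0 indeterminate form.

Apply L'Hôpital's rule: differentiate numerator and denominator separately.
  f(x) = 3 - 3·cos(x)   ⇒   f'(x) = 3·sin(x)
  g(x) = 1 - e^(-x^2)   ⇒   g'(x) = 2·x·e^(-x^2)
  lim(x→0) f'(x)/g'(x) = lim(x→0) (3·sin(x))/(2·x·e^(-x^2))
  = 3/2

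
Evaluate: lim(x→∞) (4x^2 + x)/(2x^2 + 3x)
This is an ∞/∞ indeterminate form.

Apply L'Hôpital's rule: differentiate numerator and denominator separately.
  f(x) = 4·x^2 + x   ⇒   f'(x) = 8·x + 1
  g(x) = 2·x^2 + 3·x   ⇒   g'(x) = 4·x + 3
  lim(x→∞) f'(x)/g'(x) = lim(x→∞) (8·x + 1)/(4·x + 3)
  = 2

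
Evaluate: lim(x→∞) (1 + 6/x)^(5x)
This is an exponential indeterminate form.

For exponential indeterminate forms, take the natural log:
  Let L = lim(x→∞) (1 + 6/x)^(5x)
  Then ln(L) = lim(x→∞) [exponent × ln(base)]
  Evaluate using L'Hôpital or standard limits, then exponentiate.
  L = e^(30)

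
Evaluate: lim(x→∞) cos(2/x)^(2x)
This is an exponential indeterminate form.

For exponential indeterminate forms, take the natural log:
  Let L = lim(x→∞) cos(2/x)^(2x)
  Then ln(L) = lim(x→∞) [exponent × ln(base)]
  Evaluate using L'Hôpital or standard limits, then exponentiate.
  L = 1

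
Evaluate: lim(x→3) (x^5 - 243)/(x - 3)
This is a standard limit.

Factor or rationalize the expression:
  lim(x→3) (x^5 - 243)/(x - 3) = 405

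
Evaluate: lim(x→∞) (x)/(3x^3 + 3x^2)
This is an ∞/∞ indeterminate form.

Apply L'Hôpital's rule: differentiate numerator and denominator separately.
  f(x) = x   ⇒   f'(x) = 1
  g(x) = 3·x^3 + 3·x^2   ⇒   g'(x) = 9·x^2 + 6·x
  lim(x→∞) f'(x)/g'(x) = lim(x→∞) (1)/(9·x^2 + 6·x)
  = 0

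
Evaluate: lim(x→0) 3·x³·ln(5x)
This is a 0·∞ indeterminate form.

Rewrite 0·∞ as a quotient (0/0 or ∞/∞ form), then apply L'Hôpital's rule:
  lim(x→0) 3·x³·ln(5x) = 0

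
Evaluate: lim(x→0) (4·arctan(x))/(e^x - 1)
This is a 0/0 indeterminate form.

Apply L'Hôpital's rule: differentiate numerator and denominator separately.
  f(x) = 4·atan(x)   ⇒   f'(x) = 4/(x^2 + 1)
  g(x) = e^(x) - 1   ⇒   g'(x) = e^(x)
  lim(x→0) f'(x)/g'(x) = lim(x→0) (4/(x^2 + 1))/(e^(x))
  = 4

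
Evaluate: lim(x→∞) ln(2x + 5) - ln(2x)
This is an ∞-∞ indeterminate form.

Combine fractions or rationalize to convert ∞-∞ to 0/0 form:
  lim(x→∞) ln(2x + 5) - ln(2x) = 0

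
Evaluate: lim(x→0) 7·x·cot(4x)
This is a 0·∞ indeterminate form.

Rewrite 0·∞ as a quotient (0/0 or ∞/∞ form), then apply L'Hôpital's rule:
  lim(x→0) 7·x·cot(4x) = 7/4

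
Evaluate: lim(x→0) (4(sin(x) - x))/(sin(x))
This is a 0/0 indeterminate form.

Apply L'Hôpital's rule: differentiate numerator and denominator separately.
  f(x) = -4·x + 4·sin(x)   ⇒   f'(x) = 4·cos(x) - 4
  g(x) = sin(x)   ⇒   g'(x) = cos(x)
  lim(x→0) f'(x)/g'(x) = lim(x→0) (4·cos(x) - 4)/(cos(x))
  = 0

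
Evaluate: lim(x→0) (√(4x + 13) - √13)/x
This is a standard limit.

Factor or rationalize the expression:
  lim(x→0) (√(4x + 13) - √13)/x = 2·sqrt(13)/13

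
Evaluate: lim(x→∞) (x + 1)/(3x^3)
This is an ∞/∞ indeterminate form.

Apply L'Hôpital's rule: differentiate numerator and denominator separately.
  f(x) = x + 1   ⇒   f'(x) = 1
  g(x) = 3·x^3   ⇒   g'(x) = 9·x^2
  lim(x→∞) f'(x)/g'(x) = lim(x→∞) (1)/(9·x^2)
  = 0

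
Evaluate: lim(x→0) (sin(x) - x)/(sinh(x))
This is a 0/0 indeterminate form.

Apply L'Hôpital's rule: differentiate numerator and denominator separately.
  f(x) = -x + sin(x)   ⇒   f'(x) = cos(x) - 1
  g(x) = sinh(x)   ⇒   g'(x) = cosh(x)
  lim(x→0) f'(x)/g'(x) = lim(x→0) (cos(x) - 1)/(cosh(x))
  = 0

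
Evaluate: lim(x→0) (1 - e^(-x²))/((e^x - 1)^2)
This is a 0/0 indeterminate form.

Apply L'Hôpital's rule: differentiate numerator and denominator separately.
  f(x) = 1 - e^(-x^2)   ⇒   f'(x) = 2·x·e^(-x^2)
  g(x) = (e^(x) - 1)^2   ⇒   g'(x) = 2·(e^(x) - 1)·e^(x)
  lim(x→0) f'(x)/g'(x) = lim(x→0) (2·x·e^(-x^2))/(2·(e^(x) - 1)·e^(x))
  = 1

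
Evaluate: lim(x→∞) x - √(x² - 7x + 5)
This is an ∞-∞ indeterminate form.

Combine fractions or rationalize to convert ∞-∞ to 0/0 form:
  lim(x→∞) x - √(x² - 7x + 5) = 7/2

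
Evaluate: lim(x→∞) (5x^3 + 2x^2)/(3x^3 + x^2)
This is an ∞/∞ indeterminate form.

Apply L'Hôpital's rule: differentiate numerator and denominator separately.
  f(x) = 5·x^3 + 2·x^2   ⇒   f'(x) = 15·x^2 + 4·x
  g(x) = 3·x^3 + x^2   ⇒   g'(x) = 9·x^2 + 2·x
  lim(x→∞) f'(x)/g'(x) = lim(x→∞) (15·x^2 + 4·x)/(9·x^2 + 2·x)
  = 5/3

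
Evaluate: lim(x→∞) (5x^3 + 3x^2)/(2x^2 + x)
This is an ∞/∞ indeterminate form.

Apply L'Hôpital's rule: differentiate numerator and denominator separately.
  f(x) = 5·x^3 + 3·x^2   ⇒   f'(x) = 15·x^2 + 6·x
  g(x) = 2·x^2 + x   ⇒   g'(x) = 4·x + 1
  lim(x→∞) f'(x)/g'(x) = lim(x→∞) (15·x^2 + 6·x)/(4·x + 1)
  = ∞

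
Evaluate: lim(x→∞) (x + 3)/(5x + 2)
This is an ∞/∞ indeterminate form.

Apply L'Hôpital's rule: differentiate numerator and denominator separately.
  f(x) = x + 3   ⇒   f'(x) = 1
  g(x) = 5·x + 2   ⇒   g'(x) = 5
  lim(x→∞) f'(x)/g'(x) = lim(x→∞) (1)/(5)
  = 1/5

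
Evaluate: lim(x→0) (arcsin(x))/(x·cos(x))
This is a 0/0 indeterminate form.

Apply L'Hôpital's rule: differentiate numerator and denominator separately.
  f(x) = asin(x)   ⇒   f'(x) = 1/sqrt(1 - x^2)
  g(x) = x·cos(x)   ⇒   g'(x) = -x·sin(x) + cos(x)
  lim(x→0) f'(x)/g'(x) = lim(x→0) (1/sqrt(1 - x^2))/(-x·sin(x) + cos(x))
  = 1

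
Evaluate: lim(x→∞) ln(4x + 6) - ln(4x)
This is an ∞-∞ indeterminate form.

Combine fractions or rationalize to convert ∞-∞ to 0/0 form:
  lim(x→∞) ln(4x + 6) - ln(4x) = 0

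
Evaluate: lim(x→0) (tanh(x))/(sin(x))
This is a 0/0 indeterminate form.

Apply L'Hôpital's rule: differentiate numerator and denominator separately.
  f(x) = tanh(x)   ⇒   f'(x) = 1 - tanh(x)^2
  g(x) = sin(x)   ⇒   g'(x) = cos(x)
  lim(x→0) f'(x)/g'(x) = lim(x→0) (1 - tanh(x)^2)/(cos(x))
  = 1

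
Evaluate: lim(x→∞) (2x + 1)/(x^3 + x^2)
This is an ∞/∞ indeterminate form.

Apply L'Hôpital's rule: differentiate numerator and denominator separately.
  f(x) = 2·x + 1   ⇒   f'(x) = 2
  g(x) = x^3 + x^2   ⇒   g'(x) = 3·x^2 + 2·x
  lim(x→∞) f'(x)/g'(x) = lim(x→∞) (2)/(3·x^2 + 2·x)
  = 0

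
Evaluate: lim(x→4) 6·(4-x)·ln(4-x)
This is a 0·∞ indeterminate form.

Rewrite 0·∞ as a quotient (0/0 or ∞/∞ form), then apply L'Hôpital's rule:
  lim(x→4) 6·(4-x)·ln(4-x) = 0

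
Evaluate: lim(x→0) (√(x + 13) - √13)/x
This is a standard limit.

Factor or rationalize the expression:
  lim(x→0) (√(x + 13) - √13)/x = sqrt(13)/26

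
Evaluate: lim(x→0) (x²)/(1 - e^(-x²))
This is a 0/0 indeterminate form.

Apply L'Hôpital's rule: differentiate numerator and denominator separately.
  f(x) = x^2   ⇒   f'(x) = 2·x
  g(x) = 1 - e^(-x^2)   ⇒   g'(x) = 2·x·e^(-x^2)
  lim(x→0) f'(x)/g'(x) = lim(x→0) (2·x)/(2·x·e^(-x^2))
  = 1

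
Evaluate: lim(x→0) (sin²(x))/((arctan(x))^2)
This is a 0/0 indeterminate form.

Apply L'Hôpital's rule: differentiate numerator and denominator separately.
  f(x) = sin(x)^2   ⇒   f'(x) = 2·sin(x)·cos(x)
  g(x) = atan(x)^2   ⇒   g'(x) = 2·atan(x)/(x^2 + 1)
  lim(x→0) f'(x)/g'(x) = lim(x→0) (2·sin(x)·cos(x))/(2·atan(x)/(x^2 + 1))
  = 1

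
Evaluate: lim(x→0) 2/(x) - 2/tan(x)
This is an ∞-∞ indeterminate form.

Combine fractions or rationalize to convert ∞-∞ to 0/0 form:
  lim(x→0) 2/(x) - 2/tan(x) = 0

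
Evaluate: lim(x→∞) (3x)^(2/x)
This is an exponential indeterminate form.

For exponential indeterminate forms, take the natural log:
  Let L = lim(x→∞) (3x)^(2/x)
  Then ln(L) = lim(x→∞) [exponent × ln(base)]
  Evaluate using L'Hôpital or standard limits, then exponentiate.
  L = 1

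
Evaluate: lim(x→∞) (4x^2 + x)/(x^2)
This is an ∞/∞ indeterminate form.

Apply L'Hôpital's rule: differentiate numerator and denominator separately.
  f(x) = 4·x^2 + x   ⇒   f'(x) = 8·x + 1
  g(x) = x^2   ⇒   g'(x) = 2·x
  lim(x→∞) f'(x)/g'(x) = lim(x→∞) (8·x + 1)/(2·x)
  = 4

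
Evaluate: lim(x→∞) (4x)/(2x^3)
This is an ∞/∞ indeterminate form.

Apply L'Hôpital's rule: differentiate numerator and denominator separately.
  f(x) = 4·x   ⇒   f'(x) = 4
  g(x) = 2·x^3   ⇒   g'(x) = 6·x^2
  lim(x→∞) f'(x)/g'(x) = lim(x→∞) (4)/(6·x^2)
  = 0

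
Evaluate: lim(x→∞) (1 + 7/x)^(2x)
This is an exponential indeterminate form.

For exponential indeterminate forms, take the natural log:
  Let L = lim(x→∞) (1 + 7/x)^(2x)
  Then ln(L) = lim(x→∞) [exponent × ln(base)]
  Evaluate using L'Hôpital or standard limits, then exponentiate.
  L = e^(14)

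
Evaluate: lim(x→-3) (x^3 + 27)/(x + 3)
This is a standard limit.

Factor or rationalize the expression:
  lim(x→-3) (x^3 + 27)/(x + 3) = 27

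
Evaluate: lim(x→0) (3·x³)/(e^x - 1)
This is a 0/0 indeterminate form.

Apply L'Hôpital's rule: differentiate numerator and denominator separately.
  f(x) = 3·x^3   ⇒   f'(x) = 9·x^2
  g(x) = e^(x) - 1   ⇒   g'(x) = e^(x)
  lim(x→0) f'(x)/g'(x) = lim(x→0) (9·x^2)/(e^(x))
  = 0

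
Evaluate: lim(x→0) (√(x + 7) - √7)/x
This is a standard limit.

Factor or rationalize the expression:
  lim(x→0) (√(x + 7) - √7)/x = sqrt(7)/14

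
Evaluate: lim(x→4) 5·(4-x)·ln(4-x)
This is a 0·∞ indeterminate form.

Rewrite 0·∞ as a quotient (0/0 or ∞/∞ form), then apply L'Hôpital's rule:
  lim(x→4) 5·(4-x)·ln(4-x) = 0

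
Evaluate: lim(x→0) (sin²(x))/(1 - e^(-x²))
This is a 0/0 indeterminate form.

Apply L'Hôpital's rule: differentiate numerator and denominator separately.
  f(x) = sin(x)^2   ⇒   f'(x) = 2·sin(x)·cos(x)
  g(x) = 1 - e^(-x^2)   ⇒   g'(x) = 2·x·e^(-x^2)
  lim(x→0) f'(x)/g'(x) = lim(x→0) (2·sin(x)·cos(x))/(2·x·e^(-x^2))
  = 1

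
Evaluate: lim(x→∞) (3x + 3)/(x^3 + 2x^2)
This is an ∞/∞ indeterminate form.

Apply L'Hôpital's rule: differentiate numerator and denominator separately.
  f(x) = 3·x + 3   ⇒   f'(x) = 3
  g(x) = x^3 + 2·x^2   ⇒   g'(x) = 3·x^2 + 4·x
  lim(x→∞) f'(x)/g'(x) = lim(x→∞) (3)/(3·x^2 + 4·x)
  = 0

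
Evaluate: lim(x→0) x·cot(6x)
This is a 0·∞ indeterminate form.

Rewrite 0·∞ as a quotient (0/0 or ∞/∞ form), then apply L'Hôpital's rule:
  lim(x→0) x·cot(6x) = 1/6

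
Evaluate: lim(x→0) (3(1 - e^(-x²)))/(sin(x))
This is a 0/0 indeterminate form.

Apply L'Hôpital's rule: differentiate numerator and denominator separately.
  f(x) = 3 - 3·e^(-x^2)   ⇒   f'(x) = 6·x·e^(-x^2)
  g(x) = sin(x)   ⇒   g'(x) = cos(x)
  lim(x→0) f'(x)/g'(x) = lim(x→0) (6·x·e^(-x^2))/(cos(x))
  = 0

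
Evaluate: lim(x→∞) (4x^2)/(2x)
This is an ∞/∞ indeterminate form.

Apply L'Hôpital's rule: differentiate numerator and denominator separately.
  f(x) = 4·x^2   ⇒   f'(x) = 8·x
  g(x) = 2·x   ⇒   g'(x) = 2
  lim(x→∞) f'(x)/g'(x) = lim(x→∞) (8·x)/(2)
  = ∞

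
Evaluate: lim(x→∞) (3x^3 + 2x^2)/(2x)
This is an ∞/∞ indeterminate form.

Apply L'Hôpital's rule: differentiate numerator and denominator separately.
  f(x) = 3·x^3 + 2·x^2   ⇒   f'(x) = 9·x^2 + 4·x
  g(x) = 2·x   ⇒   g'(x) = 2
  lim(x→∞) f'(x)/g'(x) = lim(x→∞) (9·x^2 + 4·x)/(2)
  = ∞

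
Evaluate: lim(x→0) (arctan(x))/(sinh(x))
This is a 0/0 indeterminate form.

Apply L'Hôpital's rule: differentiate numerator and denominator separately.
  f(x) = atan(x)   ⇒   f'(x) = 1/(x^2 + 1)
  g(x) = sinh(x)   ⇒   g'(x) = cosh(x)
  lim(x→0) f'(x)/g'(x) = lim(x→0) (1/(x^2 + 1))/(cosh(x))
  = 1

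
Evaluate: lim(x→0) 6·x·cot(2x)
This is a 0·∞ indeterminate form.

Rewrite 0·∞ as a quotient (0/0 or ∞/∞ form), then apply L'Hôpital's rule:
  lim(x→0) 6·x·cot(2x) = 3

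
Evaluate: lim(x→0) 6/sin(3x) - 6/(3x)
This is an ∞-∞ indeterminate form.

Combine fractions or rationalize to convert ∞-∞ to 0/0 form:
  lim(x→0) 6/sin(3x) - 6/(3x) = 0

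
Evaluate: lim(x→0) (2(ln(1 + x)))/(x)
This is a 0/0 indeterminate form.

Apply L'Hôpital's rule: differentiate numerator and denominator separately.
  f(x) = 2·ln(x + 1)   ⇒   f'(x) = 2/(x + 1)
  g(x) = x   ⇒   g'(x) = 1
  lim(x→0) f'(x)/g'(x) = lim(x→0) (2/(x + 1))/(1)
  = 2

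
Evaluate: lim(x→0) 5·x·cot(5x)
This is a 0·∞ indeterminate form.

Rewrite 0·∞ as a quotient (0/0 or ∞/∞ form), then apply L'Hôpital's rule:
  lim(x→0) 5·x·cot(5x) = 1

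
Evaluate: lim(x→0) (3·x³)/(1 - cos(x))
This is a 0/0 indeterminate form.

Apply L'Hôpital's rule: differentiate numerator and denominator separately.
  f(x) = 3·x^3   ⇒   f'(x) = 9·x^2
  g(x) = 1 - cos(x)   ⇒   g'(x) = sin(x)
  lim(x→0) f'(x)/g'(x) = lim(x→0) (9·x^2)/(sin(x))
  = 0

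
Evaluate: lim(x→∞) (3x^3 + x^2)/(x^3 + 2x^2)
This is an ∞/∞ indeterminate form.

Apply L'Hôpital's rule: differentiate numerator and denominator separately.
  f(x) = 3·x^3 + x^2   ⇒   f'(x) = 9·x^2 + 2·x
  g(x) = x^3 + 2·x^2   ⇒   g'(x) = 3·x^2 + 4·x
  lim(x→∞) f'(x)/g'(x) = lim(x→∞) (9·x^2 + 2·x)/(3·x^2 + 4·x)
  = 3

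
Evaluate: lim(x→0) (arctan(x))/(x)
This is a 0/0 indeterminate form.

Apply L'Hôpital's rule: differentiate numerator and denominator separately.
  f(x) = atan(x)   ⇒   f'(x) = 1/(x^2 + 1)
  g(x) = x   ⇒   g'(x) = 1
  lim(x→0) f'(x)/g'(x) = lim(x→0) (1/(x^2 + 1))/(1)
  = 1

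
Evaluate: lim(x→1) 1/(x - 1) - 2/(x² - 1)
This is an ∞-∞ indeterminate form.

Combine fractions or rationalize to convert ∞-∞ to 0/0 form:
  lim(x→1) 1/(x - 1) - 2/(x² - 1) = 1/2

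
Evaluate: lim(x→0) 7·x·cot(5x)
This is a 0·∞ indeterminate form.

Rewrite 0·∞ as a quotient (0/0 or ∞/∞ form), then apply L'Hôpital's rule:
  lim(x→0) 7·x·cot(5x) = 7/5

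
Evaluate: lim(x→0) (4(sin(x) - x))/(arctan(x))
This is a 0/0 indeterminate form.

Apply L'Hôpital's rule: differentiate numerator and denominator separately.
  f(x) = -4·x + 4·sin(x)   ⇒   f'(x) = 4·cos(x) - 4
  g(x) = atan(x)   ⇒   g'(x) = 1/(x^2 + 1)
  lim(x→0) f'(x)/g'(x) = lim(x→0) (4·cos(x) - 4)/(1/(x^2 + 1))
  = 0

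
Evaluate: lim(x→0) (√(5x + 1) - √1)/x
This is a standard limit.

Factor or rationalize the expression:
  lim(x→0) (√(5x + 1) - √1)/x = 5/2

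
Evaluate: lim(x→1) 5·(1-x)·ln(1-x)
This is a 0·∞ indeterminate form.

Rewrite 0·∞ as a quotient (0/0 or ∞/∞ form), then apply L'Hôpital's rule:
  lim(x→1) 5·(1-x)·ln(1-x) = 0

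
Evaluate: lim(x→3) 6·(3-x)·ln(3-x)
This is a 0·∞ indeterminate form.

Rewrite 0·∞ as a quotient (0/0 or ∞/∞ form), then apply L'Hôpital's rule:
  lim(x→3) 6·(3-x)·ln(3-x) = 0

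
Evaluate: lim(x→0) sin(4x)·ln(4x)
This is a 0·∞ indeterminate form.

Rewrite 0·∞ as a quotient (0/0 or ∞/∞ form), then apply L'Hôpital's rule:
  lim(x→0) sin(4x)·ln(4x) = 0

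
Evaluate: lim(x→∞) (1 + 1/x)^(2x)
This is an exponential indeterminate form.

For exponential indeterminate forms, take the natural log:
  Let L = lim(x→∞) (1 + 1/x)^(2x)
  Then ln(L) = lim(x→∞) [exponent × ln(base)]
  Evaluate using L'Hôpital or standard limits, then exponentiate.
  L = e²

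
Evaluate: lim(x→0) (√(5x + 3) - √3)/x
This is a standard limit.

Factor or rationalize the expression:
  lim(x→0) (√(5x + 3) - √3)/x = 5·sqrt(3)/6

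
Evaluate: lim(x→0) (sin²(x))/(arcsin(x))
This is a 0/0 indeterminate form.

Apply L'Hôpital's rule: differentiate numerator and denominator separately.
  f(x) = sin(x)^2   ⇒   f'(x) = 2·sin(x)·cos(x)
  g(x) = asin(x)   ⇒   g'(x) = 1/sqrt(1 - x^2)
  lim(x→0) f'(x)/g'(x) = lim(x→0) (2·sin(x)·cos(x))/(1/sqrt(1 - x^2))
  = 0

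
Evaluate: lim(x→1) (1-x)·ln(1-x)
This is a 0·∞ indeterminate form.

Rewrite 0·∞ as a quotient (0/0 or ∞/∞ form), then apply L'Hôpital's rule:
  lim(x→1) (1-x)·ln(1-x) = 0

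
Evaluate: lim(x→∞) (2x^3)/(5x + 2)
This is an ∞/∞ indeterminate form.

Apply L'Hôpital's rule: differentiate numerator and denominator separately.
  f(x) = 2·x^3   ⇒   f'(x) = 6·x^2
  g(x) = 5·x + 2   ⇒   g'(x) = 5
  lim(x→∞) f'(x)/g'(x) = lim(x→∞) (6·x^2)/(5)
  = ∞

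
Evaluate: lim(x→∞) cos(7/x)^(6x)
This is an exponential indeterminate form.

For exponential indeterminate forms, take the natural log:
  Let L = lim(x→∞) cos(7/x)^(6x)
  Then ln(L) = lim(x→∞) [exponent × ln(base)]
  Evaluate using L'Hôpital or standard limits, then exponentiate.
  L = 1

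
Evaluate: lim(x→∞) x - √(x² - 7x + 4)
This is an ∞-∞ indeterminate form.

Combine fractions or rationalize to convert ∞-∞ to 0/0 form:
  lim(x→∞) x - √(x² - 7x + 4) = 7/2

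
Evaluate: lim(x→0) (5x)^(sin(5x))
This is an exponential indeterminate form.

For exponential indeterminate forms, take the natural log:
  Let L = lim(x→0) (5x)^(sin(5x))
  Then ln(L) = lim(x→0) [exponent × ln(base)]
  Evaluate using L'Hôpital or standard limits, then exponentiate.
  L = 1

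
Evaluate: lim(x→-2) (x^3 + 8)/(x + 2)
This is a standard limit.

Factor or rationalize the expression:
  lim(x→-2) (x^3 + 8)/(x + 2) = 12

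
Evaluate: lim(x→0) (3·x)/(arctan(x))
This is a 0/0 indeterminate form.

Apply L'Hôpital's rule: differentiate numerator and denominator separately.
  f(x) = 3·x   ⇒   f'(x) = 3
  g(x) = atan(x)   ⇒   g'(x) = 1/(x^2 + 1)
  lim(x→0) f'(x)/g'(x) = lim(x→0) (3)/(1/(x^2 + 1))
  = 3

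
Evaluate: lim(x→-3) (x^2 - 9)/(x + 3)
This is a standard limit.

Factor or rationalize the expression:
  lim(x→-3) (x^2 - 9)/(x + 3) = -6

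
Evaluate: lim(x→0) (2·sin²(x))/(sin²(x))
This is a 0/0 indeterminate form.

Apply L'Hôpital's rule: differentiate numerator and denominator separately.
  f(x) = 2·sin(x)^2   ⇒   f'(x) = 4·sin(x)·cos(x)
  g(x) = sin(x)^2   ⇒   g'(x) = 2·sin(x)·cos(x)
  lim(x→0) f'(x)/g'(x) = lim(x→0) (4·sin(x)·cos(x))/(2·sin(x)·cos(x))
  = 2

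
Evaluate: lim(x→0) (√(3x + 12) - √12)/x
This is a standard limit.

Factor or rationalize the expression:
  lim(x→0) (√(3x + 12) - √12)/x = sqrt(3)/4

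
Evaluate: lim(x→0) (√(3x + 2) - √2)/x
This is a standard limit.

Factor or rationalize the expression:
  lim(x→0) (√(3x + 2) - √2)/x = 3·sqrt(2)/4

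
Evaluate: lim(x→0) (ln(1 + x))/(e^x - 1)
This is a 0/0 indeterminate form.

Apply L'Hôpital's rule: differentiate numerator and denominator separately.
  f(x) = ln(x + 1)   ⇒   f'(x) = 1/(x + 1)
  g(x) = e^(x) - 1   ⇒   g'(x) = e^(x)
  lim(x→0) f'(x)/g'(x) = lim(x→0) (1/(x + 1))/(e^(x))
  = 1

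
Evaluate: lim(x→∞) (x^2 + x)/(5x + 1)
This is an ∞/∞ indeterminate form.

Apply L'Hôpital's rule: differentiate numerator and denominator separately.
  f(x) = x^2 + x   ⇒   f'(x) = 2·x + 1
  g(x) = 5·x + 1   ⇒   g'(x) = 5
  lim(x→∞) f'(x)/g'(x) = lim(x→∞) (2·x + 1)/(5)
  = ∞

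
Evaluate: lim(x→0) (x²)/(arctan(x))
This is a 0/0 indeterminate form.

Apply L'Hôpital's rule: differentiate numerator and denominator separately.
  f(x) = x^2   ⇒   f'(x) = 2·x
  g(x) = atan(x)   ⇒   g'(x) = 1/(x^2 + 1)
  lim(x→0) f'(x)/g'(x) = lim(x→0) (2·x)/(1/(x^2 + 1))
  = 0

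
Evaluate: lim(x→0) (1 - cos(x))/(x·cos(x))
This is a 0/0 indeterminate form.

Apply L'Hôpital's rule: differentiate numerator and denominator separately.
  f(x) = 1 - cos(x)   ⇒   f'(x) = sin(x)
  g(x) = x·cos(x)   ⇒   g'(x) = -x·sin(x) + cos(x)
  lim(x→0) f'(x)/g'(x) = lim(x→0) (sin(x))/(-x·sin(x) + cos(x))
  = 0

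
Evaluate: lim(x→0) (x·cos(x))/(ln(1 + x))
This is a 0/0 indeterminate form.

Apply L'Hôpital's rule: differentiate numerator and denominator separately.
  f(x) = x·cos(x)   ⇒   f'(x) = -x·sin(x) + cos(x)
  g(x) = ln(x + 1)   ⇒   g'(x) = 1/(x + 1)
  lim(x→0) f'(x)/g'(x) = lim(x→0) (-x·sin(x) + cos(x))/(1/(x + 1))
  = 1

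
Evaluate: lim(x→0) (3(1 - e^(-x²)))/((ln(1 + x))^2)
This is a 0/0 indeterminate form.

Apply L'Hôpital's rule: differentiate numerator and denominator separately.
  f(x) = 3 - 3·e^(-x^2)   ⇒   f'(x) = 6·x·e^(-x^2)
  g(x) = ln(x + 1)^2   ⇒   g'(x) = 2·ln(x + 1)/(x + 1)
  lim(x→0) f'(x)/g'(x) = lim(x→0) (6·x·e^(-x^2))/(2·ln(x + 1)/(x + 1))
  = 3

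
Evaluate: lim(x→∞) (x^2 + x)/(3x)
This is an ∞/∞ indeterminate form.

Apply L'Hôpital's rule: differentiate numerator and denominator separately.
  f(x) = x^2 + x   ⇒   f'(x) = 2·x + 1
  g(x) = 3·x   ⇒   g'(x) = 3
  lim(x→∞) f'(x)/g'(x) = lim(x→∞) (2·x + 1)/(3)
  = ∞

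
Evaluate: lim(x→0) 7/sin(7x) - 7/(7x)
This is an ∞-∞ indeterminate form.

Combine fractions or rationalize to convert ∞-∞ to 0/0 form:
  lim(x→0) 7/sin(7x) - 7/(7x) = 0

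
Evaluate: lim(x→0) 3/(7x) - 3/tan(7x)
This is an ∞-∞ indeterminate form.

Combine fractions or rationalize to convert ∞-∞ to 0/0 form:
  lim(x→0) 3/(7x) - 3/tan(7x) = 0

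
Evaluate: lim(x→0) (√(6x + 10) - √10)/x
This is a standard limit.

Factor or rationalize the expression:
  lim(x→0) (√(6x + 10) - √10)/x = 3·sqrt(10)/10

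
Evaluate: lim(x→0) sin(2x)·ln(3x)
This is a 0·∞ indeterminate form.

Rewrite 0·∞ as a quotient (0/0 or ∞/∞ form), then apply L'Hôpital's rule:
  lim(x→0) sin(2x)·ln(3x) = 0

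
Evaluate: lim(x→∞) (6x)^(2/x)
This is an exponential indeterminate form.

For exponential indeterminate forms, take the natural log:
  Let L = lim(x→∞) (6x)^(2/x)
  Then ln(L) = lim(x→∞) [exponent × ln(base)]
  Evaluate using L'Hôpital or standard limits, then exponentiate.
  L = 1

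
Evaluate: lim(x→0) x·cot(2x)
This is a 0·∞ indeterminate form.

Rewrite 0·∞ as a quotient (0/0 or ∞/∞ form), then apply L'Hôpital's rule:
  lim(x→0) x·cot(2x) = 1/2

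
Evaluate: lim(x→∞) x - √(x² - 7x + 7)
This is an ∞-∞ indeterminate form.

Combine fractions or rationalize to convert ∞-∞ to 0/0 form:
  lim(x→∞) x - √(x² - 7x + 7) = 7/2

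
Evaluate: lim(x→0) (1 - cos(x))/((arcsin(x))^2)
This is a 0/0 indeterminate form.

Apply L'Hôpital's rule: differentiate numerator and denominator separately.
  f(x) = 1 - cos(x)   ⇒   f'(x) = sin(x)
  g(x) = asin(x)^2   ⇒   g'(x) = 2·asin(x)/sqrt(1 - x^2)
  lim(x→0) f'(x)/g'(x) = lim(x→0) (sin(x))/(2·asin(x)/sqrt(1 - x^2))
  = 1/2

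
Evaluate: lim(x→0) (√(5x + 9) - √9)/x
This is a standard limit.

Factor or rationalize the expression:
  lim(x→0) (√(5x + 9) - √9)/x = 5/6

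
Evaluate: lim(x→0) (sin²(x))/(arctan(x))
This is a 0/0 indeterminate form.

Apply L'Hôpital's rule: differentiate numerator and denominator separately.
  f(x) = sin(x)^2   ⇒   f'(x) = 2·sin(x)·cos(x)
  g(x) = atan(x)   ⇒   g'(x) = 1/(x^2 + 1)
  lim(x→0) f'(x)/g'(x) = lim(x→0) (2·sin(x)·cos(x))/(1/(x^2 + 1))
  = 0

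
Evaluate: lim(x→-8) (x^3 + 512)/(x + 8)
This is a standard limit.

Factor or rationalize the expression:
  lim(x→-8) (x^3 + 512)/(x + 8) = 192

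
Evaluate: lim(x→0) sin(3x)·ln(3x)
This is a 0·∞ indeterminate form.

Rewrite 0·∞ as a quotient (0/0 or ∞/∞ form), then apply L'Hôpital's rule:
  lim(x→0) sin(3x)·ln(3x) = 0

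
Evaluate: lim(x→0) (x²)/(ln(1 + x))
This is a 0/0 indeterminate form.

Apply L'Hôpital's rule: differentiate numerator and denominator separately.
  f(x) = x^2   ⇒   f'(x) = 2·x
  g(x) = ln(x + 1)   ⇒   g'(x) = 1/(x + 1)
  lim(x→0) f'(x)/g'(x) = lim(x→0) (2·x)/(1/(x + 1))
  = 0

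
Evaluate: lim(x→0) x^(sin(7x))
This is an exponential indeterminate form.

For exponential indeterminate forms, take the natural log:
  Let L = lim(x→0) x^(sin(7x))
  Then ln(L) = lim(x→0) [exponent × ln(base)]
  Evaluate using L'Hôpital or standard limits, then exponentiate.
  L = 1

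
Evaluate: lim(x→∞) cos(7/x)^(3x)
This is an exponential indeterminate form.

For exponential indeterminate forms, take the natural log:
  Let L = lim(x→∞) cos(7/x)^(3x)
  Then ln(L) = lim(x→∞) [exponent × ln(base)]
  Evaluate using L'Hôpital or standard limits, then exponentiate.
  L = 1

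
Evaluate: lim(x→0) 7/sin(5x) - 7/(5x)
This is an ∞-∞ indeterminate form.

Combine fractions or rationalize to convert ∞-∞ to 0/0 form:
  lim(x→0) 7/sin(5x) - 7/(5x) = 0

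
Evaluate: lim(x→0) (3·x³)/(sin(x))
This is a 0/0 indeterminate form.

Apply L'Hôpital's rule: differentiate numerator and denominator separately.
  f(x) = 3·x^3   ⇒   f'(x) = 9·x^2
  g(x) = sin(x)   ⇒   g'(x) = cos(x)
  lim(x→0) f'(x)/g'(x) = lim(x→0) (9·x^2)/(cos(x))
  = 0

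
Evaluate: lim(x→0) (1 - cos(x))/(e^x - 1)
This is a 0/0 indeterminate form.

Apply L'Hôpital's rule: differentiate numerator and denominator separately.
  f(x) = 1 - cos(x)   ⇒   f'(x) = sin(x)
  g(x) = e^(x) - 1   ⇒   g'(x) = e^(x)
  lim(x→0) f'(x)/g'(x) = lim(x→0) (sin(x))/(e^(x))
  = 0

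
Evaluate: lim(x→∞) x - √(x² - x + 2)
This is an ∞-∞ indeterminate form.

Combine fractions or rationalize to convert ∞-∞ to 0/0 form:
  lim(x→∞) x - √(x² - x + 2) = 1/2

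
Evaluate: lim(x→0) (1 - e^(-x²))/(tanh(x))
This is a 0/0 indeterminate form.

Apply L'Hôpital's rule: differentiate numerator and denominator separately.
  f(x) = 1 - e^(-x^2)   ⇒   f'(x) = 2·x·e^(-x^2)
  g(x) = tanh(x)   ⇒   g'(x) = 1 - tanh(x)^2
  lim(x→0) f'(x)/g'(x) = lim(x→0) (2·x·e^(-x^2))/(1 - tanh(x)^2)
  = 0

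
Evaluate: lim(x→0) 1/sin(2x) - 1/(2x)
This is an ∞-∞ indeterminate form.

Combine fractions or rationalize to convert ∞-∞ to 0/0 form:
  lim(x→0) 1/sin(2x) - 1/(2x) = 0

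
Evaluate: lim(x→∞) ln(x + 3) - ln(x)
This is an ∞-∞ indeterminate form.

Combine fractions or rationalize to convert ∞-∞ to 0/0 form:
  lim(x→∞) ln(x + 3) - ln(x) = 0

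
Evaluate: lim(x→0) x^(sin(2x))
This is an exponential indeterminate form.

For exponential indeterminate forms, take the natural log:
  Let L = lim(x→0) x^(sin(2x))
  Then ln(L) = lim(x→0) [exponent × ln(base)]
  Evaluate using L'Hôpital or standard limits, then exponentiate.
  L = 1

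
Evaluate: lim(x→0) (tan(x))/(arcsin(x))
This is a 0/0 indeterminate form.

Apply L'Hôpital's rule: differentiate numerator and denominator separately.
  f(x) = tan(x)   ⇒   f'(x) = tan(x)^2 + 1
  g(x) = asin(x)   ⇒   g'(x) = 1/sqrt(1 - x^2)
  lim(x→0) f'(x)/g'(x) = lim(x→0) (tan(x)^2 + 1)/(1/sqrt(1 - x^2))
  = 1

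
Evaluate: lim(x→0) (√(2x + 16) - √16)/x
This is a standard limit.

Factor or rationalize the expression:
  lim(x→0) (√(2x + 16) - √16)/x = 1/4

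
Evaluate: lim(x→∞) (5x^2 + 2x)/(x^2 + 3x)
This is an ∞/∞ indeterminate form.

Apply L'Hôpital's rule: differentiate numerator and denominator separately.
  f(x) = 5·x^2 + 2·x   ⇒   f'(x) = 10·x + 2
  g(x) = x^2 + 3·x   ⇒   g'(x) = 2·x + 3
  lim(x→∞) f'(x)/g'(x) = lim(x→∞) (10·x + 2)/(2·x + 3)
  = 5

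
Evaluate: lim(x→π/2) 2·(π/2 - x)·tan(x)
This is a 0·∞ indeterminate form.

Rewrite 0·∞ as a quotient (0/0 or ∞/∞ form), then apply L'Hôpital's rule:
  lim(x→π/2) 2·(π/2 - x)·tan(x) = 2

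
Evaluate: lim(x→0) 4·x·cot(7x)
This is a 0·∞ indeterminate form.

Rewrite 0·∞ as a quotient (0/0 or ∞/∞ form), then apply L'Hôpital's rule:
  lim(x→0) 4·x·cot(7x) = 4/7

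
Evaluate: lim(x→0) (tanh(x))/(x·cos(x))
This is a 0/0 indeterminate form.

Apply L'Hôpital's rule: differentiate numerator and denominator separately.
  f(x) = tanh(x)   ⇒   f'(x) = 1 - tanh(x)^2
  g(x) = x·cos(x)   ⇒   g'(x) = -x·sin(x) + cos(x)
  lim(x→0) f'(x)/g'(x) = lim(x→0) (1 - tanh(x)^2)/(-x·sin(x) + cos(x))
  = 1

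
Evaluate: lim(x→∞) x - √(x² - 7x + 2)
This is an ∞-∞ indeterminate form.

Combine fractions or rationalize to convert ∞-∞ to 0/0 form:
  lim(x→∞) x - √(x² - 7x + 2) = 7/2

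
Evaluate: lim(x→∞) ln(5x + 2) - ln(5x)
This is an ∞-∞ indeterminate form.

Combine fractions or rationalize to convert ∞-∞ to 0/0 form:
  lim(x→∞) ln(5x + 2) - ln(5x) = 0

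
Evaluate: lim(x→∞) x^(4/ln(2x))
This is an exponential indeterminate form.

For exponential indeterminate forms, take the natural log:
  Let L = lim(x→∞) x^(4/ln(2x))
  Then ln(L) = lim(x→∞) [exponent × ln(base)]
  Evaluate using L'Hôpital or standard limits, then exponentiate.
  L = e^(4)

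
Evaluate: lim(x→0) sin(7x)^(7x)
This is an exponential indeterminate form.

For exponential indeterminate forms, take the natural log:
  Let L = lim(x→0) sin(7x)^(7x)
  Then ln(L) = lim(x→0) [exponent × ln(base)]
  Evaluate using L'Hôpital or standard limits, then exponentiate.
  L = 1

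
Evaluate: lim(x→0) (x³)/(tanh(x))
This is a 0/0 indeterminate form.

Apply L'Hôpital's rule: differentiate numerator and denominator separately.
  f(x) = x^3   ⇒   f'(x) = 3·x^2
  g(x) = tanh(x)   ⇒   g'(x) = 1 - tanh(x)^2
  lim(x→0) f'(x)/g'(x) = lim(x→0) (3·x^2)/(1 - tanh(x)^2)
  = 0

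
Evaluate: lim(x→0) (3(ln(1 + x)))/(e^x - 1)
This is a 0/0 indeterminate form.

Apply L'Hôpital's rule: differentiate numerator and denominator separately.
  f(x) = 3·ln(x + 1)   ⇒   f'(x) = 3/(x + 1)
  g(x) = e^(x) - 1   ⇒   g'(x) = e^(x)
  lim(x→0) f'(x)/g'(x) = lim(x→0) (3/(x + 1))/(e^(x))
  = 3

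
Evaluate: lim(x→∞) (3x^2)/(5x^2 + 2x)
This is an ∞/∞ indeterminate form.

Apply L'Hôpital's rule: differentiate numerator and denominator separately.
  f(x) = 3·x^2   ⇒   f'(x) = 6·x
  g(x) = 5·x^2 + 2·x   ⇒   g'(x) = 10·x + 2
  lim(x→∞) f'(x)/g'(x) = lim(x→∞) (6·x)/(10·x + 2)
  = 3/5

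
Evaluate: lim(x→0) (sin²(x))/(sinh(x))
This is a 0/0 indeterminate form.

Apply L'Hôpital's rule: differentiate numerator and denominator separately.
  f(x) = sin(x)^2   ⇒   f'(x) = 2·sin(x)·cos(x)
  g(x) = sinh(x)   ⇒   g'(x) = cosh(x)
  lim(x→0) f'(x)/g'(x) = lim(x→0) (2·sin(x)·cos(x))/(cosh(x))
  = 0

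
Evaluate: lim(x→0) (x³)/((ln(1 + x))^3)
This is a 0/0 indeterminate form.

Apply L'Hôpital's rule: differentiate numerator and denominator separately.
  f(x) = x^3   ⇒   f'(x) = 3·x^2
  g(x) = ln(x + 1)^3   ⇒   g'(x) = 3·ln(x + 1)^2/(x + 1)
  lim(x→0) f'(x)/g'(x) = lim(x→0) (3·x^2)/(3·ln(x + 1)^2/(x + 1))
  = 1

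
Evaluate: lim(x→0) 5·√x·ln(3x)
This is a 0·∞ indeterminate form.

Rewrite 0·∞ as a quotient (0/0 or ∞/∞ form), then apply L'Hôpital's rule:
  lim(x→0) 5·√x·ln(3x) = 0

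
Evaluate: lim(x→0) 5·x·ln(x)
This is a 0·∞ indeterminate form.

Rewrite 0·∞ as a quotient (0/0 or ∞/∞ form), then apply L'Hôpital's rule:
  lim(x→0) 5·x·ln(x) = 0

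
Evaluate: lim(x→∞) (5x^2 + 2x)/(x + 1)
This is an ∞/∞ indeterminate form.

Apply L'Hôpital's rule: differentiate numerator and denominator separately.
  f(x) = 5·x^2 + 2·x   ⇒   f'(x) = 10·x + 2
  g(x) = x + 1   ⇒   g'(x) = 1
  lim(x→∞) f'(x)/g'(x) = lim(x→∞) (10·x + 2)/(1)
  = ∞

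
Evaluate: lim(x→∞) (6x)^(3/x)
This is an exponential indeterminate form.

For exponential indeterminate forms, take the natural log:
  Let L = lim(x→∞) (6x)^(3/x)
  Then ln(L) = lim(x→∞) [exponent × ln(base)]
  Evaluate using L'Hôpital or standard limits, then exponentiate.
  L = 1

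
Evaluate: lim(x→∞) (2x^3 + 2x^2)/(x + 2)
This is an ∞/∞ indeterminate form.

Apply L'Hôpital's rule: differentiate numerator and denominator separately.
  f(x) = 2·x^3 + 2·x^2   ⇒   f'(x) = 6·x^2 + 4·x
  g(x) = x + 2   ⇒   g'(x) = 1
  lim(x→∞) f'(x)/g'(x) = lim(x→∞) (6·x^2 + 4·x)/(1)
  = ∞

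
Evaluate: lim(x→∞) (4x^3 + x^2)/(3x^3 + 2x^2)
This is an ∞/∞ indeterminate form.

Apply L'Hôpital's rule: differentiate numerator and denominator separately.
  f(x) = 4·x^3 + x^2   ⇒   f'(x) = 12·x^2 + 2·x
  g(x) = 3·x^3 + 2·x^2   ⇒   g'(x) = 9·x^2 + 4·x
  lim(x→∞) f'(x)/g'(x) = lim(x→∞) (12·x^2 + 2·x)/(9·x^2 + 4·x)
  = 4/3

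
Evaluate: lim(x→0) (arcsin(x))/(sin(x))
This is a 0/0 indeterminate form.

Apply L'Hôpital's rule: differentiate numerator and denominator separately.
  f(x) = asin(x)   ⇒   f'(x) = 1/sqrt(1 - x^2)
  g(x) = sin(x)   ⇒   g'(x) = cos(x)
  lim(x→0) f'(x)/g'(x) = lim(x→0) (1/sqrt(1 - x^2))/(cos(x))
  = 1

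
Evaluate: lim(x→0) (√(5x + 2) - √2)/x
This is a standard limit.

Factor or rationalize the expression:
  lim(x→0) (√(5x + 2) - √2)/x = 5·sqrt(2)/4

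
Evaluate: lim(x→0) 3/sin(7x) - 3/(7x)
This is an ∞-∞ indeterminate form.

Combine fractions or rationalize to convert ∞-∞ to 0/0 form:
  lim(x→0) 3/sin(7x) - 3/(7x) = 0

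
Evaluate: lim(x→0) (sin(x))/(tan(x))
This is a 0/0 indeterminate form.

Apply L'Hôpital's rule: differentiate numerator and denominator separately.
  f(x) = sin(x)   ⇒   f'(x) = cos(x)
  g(x) = tan(x)   ⇒   g'(x) = tan(x)^2 + 1
  lim(x→0) f'(x)/g'(x) = lim(x→0) (cos(x))/(tan(x)^2 + 1)
  = 1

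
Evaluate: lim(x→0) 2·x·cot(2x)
This is a 0·∞ indeterminate form.

Rewrite 0·∞ as a quotient (0/0 or ∞/∞ form), then apply L'Hôpital's rule:
  lim(x→0) 2·x·cot(2x) = 1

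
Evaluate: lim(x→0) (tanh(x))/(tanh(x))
This is a 0/0 indeterminate form.

Apply L'Hôpital's rule: differentiate numerator and denominator separately.
  f(x) = tanh(x)   ⇒   f'(x) = 1 - tanh(x)^2
  g(x) = tanh(x)   ⇒   g'(x) = 1 - tanh(x)^2
  lim(x→0) f'(x)/g'(x) = lim(x→0) (1 - tanh(x)^2)/(1 - tanh(x)^2)
  = 1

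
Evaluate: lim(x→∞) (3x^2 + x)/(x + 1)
This is an ∞/∞ indeterminate form.

Apply L'Hôpital's rule: differentiate numerator and denominator separately.
  f(x) = 3·x^2 + x   ⇒   f'(x) = 6·x + 1
  g(x) = x + 1   ⇒   g'(x) = 1
  lim(x→∞) f'(x)/g'(x) = lim(x→∞) (6·x + 1)/(1)
  = ∞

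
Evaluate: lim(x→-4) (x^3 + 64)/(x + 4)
This is a standard limit.

Factor or rationalize the expression:
  lim(x→-4) (x^3 + 64)/(x + 4) = 48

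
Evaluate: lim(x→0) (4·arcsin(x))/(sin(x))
This is a 0/0 indeterminate form.

Apply L'Hôpital's rule: differentiate numerator and denominator separately.
  f(x) = 4·asin(x)   ⇒   f'(x) = 4/sqrt(1 - x^2)
  g(x) = sin(x)   ⇒   g'(x) = cos(x)
  lim(x→0) f'(x)/g'(x) = lim(x→0) (4/sqrt(1 - x^2))/(cos(x))
  = 4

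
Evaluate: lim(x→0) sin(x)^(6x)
This is an exponential indeterminate form.

For exponential indeterminate forms, take the natural log:
  Let L = lim(x→0) sin(x)^(6x)
  Then ln(L) = lim(x→0) [exponent × ln(base)]
  Evaluate using L'Hôpital or standard limits, then exponentiate.
  L = 1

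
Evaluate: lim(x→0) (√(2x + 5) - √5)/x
This is a standard limit.

Factor or rationalize the expression:
  lim(x→0) (√(2x + 5) - √5)/x = sqrt(5)/5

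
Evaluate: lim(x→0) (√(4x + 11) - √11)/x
This is a standard limit.

Factor or rationalize the expression:
  lim(x→0) (√(4x + 11) - √11)/x = 2·sqrt(11)/11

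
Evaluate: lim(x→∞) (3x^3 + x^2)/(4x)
This is an ∞/∞ indeterminate form.

Apply L'Hôpital's rule: differentiate numerator and denominator separately.
  f(x) = 3·x^3 + x^2   ⇒   f'(x) = 9·x^2 + 2·x
  g(x) = 4·x   ⇒   g'(x) = 4
  lim(x→∞) f'(x)/g'(x) = lim(x→∞) (9·x^2 + 2·x)/(4)
  = ∞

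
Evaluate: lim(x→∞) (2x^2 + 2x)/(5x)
This is an ∞/∞ indeterminate form.

Apply L'Hôpital's rule: differentiate numerator and denominator separately.
  f(x) = 2·x^2 + 2·x   ⇒   f'(x) = 4·x + 2
  g(x) = 5·x   ⇒   g'(x) = 5
  lim(x→∞) f'(x)/g'(x) = lim(x→∞) (4·x + 2)/(5)
  = ∞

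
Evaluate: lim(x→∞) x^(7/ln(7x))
This is an exponential indeterminate form.

For exponential indeterminate forms, take the natural log:
  Let L = lim(x→∞) x^(7/ln(7x))
  Then ln(L) = lim(x→∞) [exponent × ln(base)]
  Evaluate using L'Hôpital or standard limits, then exponentiate.
  L = e^(7)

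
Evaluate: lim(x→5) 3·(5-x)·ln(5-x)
This is a 0·∞ indeterminate form.

Rewrite 0·∞ as a quotient (0/0 or ∞/∞ form), then apply L'Hôpital's rule:
  lim(x→5) 3·(5-x)·ln(5-x) = 0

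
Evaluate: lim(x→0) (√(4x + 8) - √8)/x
This is a standard limit.

Factor or rationalize the expression:
  lim(x→0) (√(4x + 8) - √8)/x = sqrt(2)/2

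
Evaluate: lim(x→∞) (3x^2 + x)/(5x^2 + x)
This is an ∞/∞ indeterminate form.

Apply L'Hôpital's rule: differentiate numerator and denominator separately.
  f(x) = 3·x^2 + x   ⇒   f'(x) = 6·x + 1
  g(x) = 5·x^2 + x   ⇒   g'(x) = 10·x + 1
  lim(x→∞) f'(x)/g'(x) = lim(x→∞) (6·x + 1)/(10·x + 1)
  = 3/5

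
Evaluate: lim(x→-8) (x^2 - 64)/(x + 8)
This is a standard limit.

Factor or rationalize the expression:
  lim(x→-8) (x^2 - 64)/(x + 8) = -16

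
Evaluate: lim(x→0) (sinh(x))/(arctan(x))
This is a 0/0 indeterminate form.

Apply L'Hôpital's rule: differentiate numerator and denominator separately.
  f(x) = sinh(x)   ⇒   f'(x) = cosh(x)
  g(x) = atan(x)   ⇒   g'(x) = 1/(x^2 + 1)
  lim(x→0) f'(x)/g'(x) = lim(x→0) (cosh(x))/(1/(x^2 + 1))
  = 1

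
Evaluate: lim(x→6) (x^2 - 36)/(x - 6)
This is a standard limit.

Factor or rationalize the expression:
  lim(x→6) (x^2 - 36)/(x - 6) = 12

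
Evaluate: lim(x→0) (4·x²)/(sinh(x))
This is a 0/0 indeterminate form.

Apply L'Hôpital's rule: differentiate numerator and denominator separately.
  f(x) = 4·x^2   ⇒   f'(x) = 8·x
  g(x) = sinh(x)   ⇒   g'(x) = cosh(x)
  lim(x→0) f'(x)/g'(x) = lim(x→0) (8·x)/(cosh(x))
  = 0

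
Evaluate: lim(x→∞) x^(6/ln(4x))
This is an exponential indeterminate form.

For exponential indeterminate forms, take the natural log:
  Let L = lim(x→∞) x^(6/ln(4x))
  Then ln(L) = lim(x→∞) [exponent × ln(base)]
  Evaluate using L'Hôpital or standard limits, then exponentiate.
  L = e^(6)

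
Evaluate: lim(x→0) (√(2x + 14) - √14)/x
This is a standard limit.

Factor or rationalize the expression:
  lim(x→0) (√(2x + 14) - √14)/x = sqrt(14)/14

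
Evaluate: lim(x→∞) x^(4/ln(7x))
This is an exponential indeterminate form.

For exponential indeterminate forms, take the natural log:
  Let L = lim(x→∞) x^(4/ln(7x))
  Then ln(L) = lim(x→∞) [exponent × ln(base)]
  Evaluate using L'Hôpital or standard limits, then exponentiate.
  L = e^(4)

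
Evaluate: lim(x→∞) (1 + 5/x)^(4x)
This is an exponential indeterminate form.

For exponential indeterminate forms, take the natural log:
  Let L = lim(x→∞) (1 + 5/x)^(4x)
  Then ln(L) = lim(x→∞) [exponent × ln(base)]
  Evaluate using L'Hôpital or standard limits, then exponentiate.
  L = e^(20)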